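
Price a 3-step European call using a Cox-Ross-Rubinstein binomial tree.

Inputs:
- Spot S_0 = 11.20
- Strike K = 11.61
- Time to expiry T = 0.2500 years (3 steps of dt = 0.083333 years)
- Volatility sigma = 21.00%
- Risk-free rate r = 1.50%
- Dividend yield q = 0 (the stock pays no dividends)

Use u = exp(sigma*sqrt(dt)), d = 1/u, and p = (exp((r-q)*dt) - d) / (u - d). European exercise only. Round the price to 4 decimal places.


dt = T/N = 0.083333
u = exp(sigma*sqrt(dt)) = 1.062497; d = 1/u = 0.941179
p = (exp((r-q)*dt) - d) / (u - d) = 0.495159
Discount per step: exp(-r*dt) = 0.998751
Stock lattice S(k, i) with i counting down-moves:
  k=0: S(0,0) = 11.2000
  k=1: S(1,0) = 11.9000; S(1,1) = 10.5412
  k=2: S(2,0) = 12.6437; S(2,1) = 11.2000; S(2,2) = 9.9212
  k=3: S(3,0) = 13.4339; S(3,1) = 11.9000; S(3,2) = 10.5412; S(3,3) = 9.3376
Terminal payoffs V(N, i) = max(S_T - K, 0):
  V(3,0) = 1.823870; V(3,1) = 0.289966; V(3,2) = 0.000000; V(3,3) = 0.000000
Backward induction: V(k, i) = exp(-r*dt) * [p * V(k+1, i) + (1-p) * V(k+1, i+1)].
  V(2,0) = exp(-r*dt) * [p*1.823870 + (1-p)*0.289966] = 1.048182
  V(2,1) = exp(-r*dt) * [p*0.289966 + (1-p)*0.000000] = 0.143400
  V(2,2) = exp(-r*dt) * [p*0.000000 + (1-p)*0.000000] = 0.000000
  V(1,0) = exp(-r*dt) * [p*1.048182 + (1-p)*0.143400] = 0.590672
  V(1,1) = exp(-r*dt) * [p*0.143400 + (1-p)*0.000000] = 0.070917
  V(0,0) = exp(-r*dt) * [p*0.590672 + (1-p)*0.070917] = 0.327868

Answer: Price = V(0,0) = 0.3279


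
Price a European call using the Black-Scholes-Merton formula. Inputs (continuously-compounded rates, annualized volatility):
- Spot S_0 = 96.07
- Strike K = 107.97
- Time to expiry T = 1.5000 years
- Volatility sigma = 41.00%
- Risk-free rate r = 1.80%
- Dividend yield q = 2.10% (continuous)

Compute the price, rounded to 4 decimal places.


d1 = (ln(S/K) + (r - q + 0.5*sigma^2) * T) / (sigma * sqrt(T)) = 0.00955636
d2 = d1 - sigma * sqrt(T) = -0.49258904
exp(-rT) = 0.97336124; exp(-qT) = 0.96899096
C = S_0 * exp(-qT) * N(d1) - K * exp(-rT) * N(d2)
N(d1) = 0.50381238; N(d2) = 0.31115150
C = 96.0700 * 0.96899096 * 0.50381238 - 107.9700 * 0.97336124 * 0.31115150 = 14.2003

Answer: Price = 14.2003


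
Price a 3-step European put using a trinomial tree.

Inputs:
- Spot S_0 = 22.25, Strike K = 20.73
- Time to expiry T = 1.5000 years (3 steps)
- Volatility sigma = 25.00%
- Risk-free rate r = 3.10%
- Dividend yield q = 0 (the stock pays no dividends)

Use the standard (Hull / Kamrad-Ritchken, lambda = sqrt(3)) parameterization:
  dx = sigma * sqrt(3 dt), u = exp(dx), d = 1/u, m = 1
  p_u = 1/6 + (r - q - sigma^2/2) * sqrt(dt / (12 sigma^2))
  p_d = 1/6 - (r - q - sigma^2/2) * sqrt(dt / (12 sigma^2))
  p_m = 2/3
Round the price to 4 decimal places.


dt = T/N = 0.500000; dx = sigma*sqrt(3*dt) = 0.306186
u = exp(dx) = 1.358235; d = 1/u = 0.736250
p_u = 0.166463, p_m = 0.666667, p_d = 0.166871
Discount per step: exp(-r*dt) = 0.984620
Stock lattice S(k, j) with j the centered position index:
  k=0: S(0,+0) = 22.2500
  k=1: S(1,-1) = 16.3816; S(1,+0) = 22.2500; S(1,+1) = 30.2207
  k=2: S(2,-2) = 12.0609; S(2,-1) = 16.3816; S(2,+0) = 22.2500; S(2,+1) = 30.2207; S(2,+2) = 41.0469
  k=3: S(3,-3) = 8.8798; S(3,-2) = 12.0609; S(3,-1) = 16.3816; S(3,+0) = 22.2500; S(3,+1) = 30.2207; S(3,+2) = 41.0469; S(3,+3) = 55.7513
Terminal payoffs V(N, j) = max(K - S_T, 0):
  V(3,-3) = 11.850162; V(3,-2) = 8.669091; V(3,-1) = 4.348449; V(3,+0) = 0.000000; V(3,+1) = 0.000000; V(3,+2) = 0.000000; V(3,+3) = 0.000000
Backward induction: V(k, j) = exp(-r*dt) * [p_u * V(k+1, j+1) + p_m * V(k+1, j) + p_d * V(k+1, j-1)]
  V(2,-2) = exp(-r*dt) * [p_u*4.348449 + p_m*8.669091 + p_d*11.850162] = 8.350256
  V(2,-1) = exp(-r*dt) * [p_u*0.000000 + p_m*4.348449 + p_d*8.669091] = 4.278747
  V(2,+0) = exp(-r*dt) * [p_u*0.000000 + p_m*0.000000 + p_d*4.348449] = 0.714469
  V(2,+1) = exp(-r*dt) * [p_u*0.000000 + p_m*0.000000 + p_d*0.000000] = 0.000000
  V(2,+2) = exp(-r*dt) * [p_u*0.000000 + p_m*0.000000 + p_d*0.000000] = 0.000000
  V(1,-1) = exp(-r*dt) * [p_u*0.714469 + p_m*4.278747 + p_d*8.350256] = 4.297710
  V(1,+0) = exp(-r*dt) * [p_u*0.000000 + p_m*0.714469 + p_d*4.278747] = 1.172003
  V(1,+1) = exp(-r*dt) * [p_u*0.000000 + p_m*0.000000 + p_d*0.714469] = 0.117390
  V(0,+0) = exp(-r*dt) * [p_u*0.117390 + p_m*1.172003 + p_d*4.297710] = 1.494690

Answer: Price = V(0,0) = 1.4947


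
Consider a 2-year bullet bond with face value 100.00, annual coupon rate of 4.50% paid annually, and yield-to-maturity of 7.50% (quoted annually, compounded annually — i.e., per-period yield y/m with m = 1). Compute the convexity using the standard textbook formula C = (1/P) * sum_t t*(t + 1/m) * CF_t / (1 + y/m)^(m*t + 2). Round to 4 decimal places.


Answer: Convexity = 5.0389

Derivation:
Coupon per period c = face * coupon_rate / m = 4.500000
Periods per year m = 1; per-period yield y/m = 0.075000
Number of cashflows N = 2
Cashflows (t years, CF_t, discount factor 1/(1+y/m)^(m*t), PV):
  t = 1.0000: CF_t = 4.500000, DF = 0.930233, PV = 4.186047
  t = 2.0000: CF_t = 104.500000, DF = 0.865333, PV = 90.427258
Price P = sum_t PV_t = 94.613304
Convexity numerator sum_t t*(t + 1/m) * CF_t / (1+y/m)^(m*t + 2):
  t = 1.0000: term = 7.244645
  t = 2.0000: term = 469.497932
Convexity = (1/P) * sum = 476.742577 / 94.613304 = 5.038853


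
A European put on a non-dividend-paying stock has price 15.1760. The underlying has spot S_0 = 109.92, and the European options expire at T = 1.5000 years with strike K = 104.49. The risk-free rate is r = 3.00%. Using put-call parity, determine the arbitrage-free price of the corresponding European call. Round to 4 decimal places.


Answer: Call price = 25.2038

Derivation:
Put-call parity: C - P = S_0 * exp(-qT) - K * exp(-rT).
S_0 * exp(-qT) = 109.9200 * 1.00000000 = 109.92000000
K * exp(-rT) = 104.4900 * 0.95599748 = 99.89217688
C = P + S*exp(-qT) - K*exp(-rT)
C = 15.1760 + 109.92000000 - 99.89217688 = 25.2038


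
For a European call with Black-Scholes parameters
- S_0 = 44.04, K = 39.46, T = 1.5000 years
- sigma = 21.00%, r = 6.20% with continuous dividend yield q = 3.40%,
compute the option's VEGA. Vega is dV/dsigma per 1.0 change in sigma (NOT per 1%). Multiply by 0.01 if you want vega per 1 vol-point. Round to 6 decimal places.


Answer: Vega = 15.792248

Derivation:
d1 = 0.7188506322; d2 = 0.4616542092
phi(d1) = 0.3081059231; exp(-qT) = 0.9502786705; exp(-rT) = 0.9111935003
Vega = S * exp(-qT) * phi(d1) * sqrt(T) = 44.0400 * 0.9502786705 * 0.3081059231 * 1.2247448714 = 15.792248


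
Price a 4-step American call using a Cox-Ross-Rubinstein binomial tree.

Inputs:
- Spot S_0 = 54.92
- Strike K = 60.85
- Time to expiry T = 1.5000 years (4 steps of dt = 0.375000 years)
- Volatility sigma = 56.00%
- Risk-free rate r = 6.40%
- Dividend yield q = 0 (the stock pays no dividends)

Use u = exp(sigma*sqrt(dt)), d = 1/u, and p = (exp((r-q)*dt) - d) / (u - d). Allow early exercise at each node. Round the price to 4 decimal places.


dt = T/N = 0.375000
u = exp(sigma*sqrt(dt)) = 1.409068; d = 1/u = 0.709689
p = (exp((r-q)*dt) - d) / (u - d) = 0.449830
Discount per step: exp(-r*dt) = 0.976286
Stock lattice S(k, i) with i counting down-moves:
  k=0: S(0,0) = 54.9200
  k=1: S(1,0) = 77.3860; S(1,1) = 38.9761
  k=2: S(2,0) = 109.0422; S(2,1) = 54.9200; S(2,2) = 27.6609
  k=3: S(3,0) = 153.6478; S(3,1) = 77.3860; S(3,2) = 38.9761; S(3,3) = 19.6306
  k=4: S(4,0) = 216.5003; S(4,1) = 109.0422; S(4,2) = 54.9200; S(4,3) = 27.6609; S(4,4) = 13.9317
Terminal payoffs V(N, i) = max(S_T - K, 0):
  V(4,0) = 155.650279; V(4,1) = 48.192172; V(4,2) = 0.000000; V(4,3) = 0.000000; V(4,4) = 0.000000
Backward induction: V(k, i) = exp(-r*dt) * [p * V(k+1, i) + (1-p) * V(k+1, i+1)]; then take max(V_cont, immediate exercise) for American.
  V(3,0) = exp(-r*dt) * [p*155.650279 + (1-p)*48.192172] = 94.240861; exercise = 92.797847; V(3,0) = max -> 94.240861
  V(3,1) = exp(-r*dt) * [p*48.192172 + (1-p)*0.000000] = 21.164177; exercise = 16.536020; V(3,1) = max -> 21.164177
  V(3,2) = exp(-r*dt) * [p*0.000000 + (1-p)*0.000000] = 0.000000; exercise = 0.000000; V(3,2) = max -> 0.000000
  V(3,3) = exp(-r*dt) * [p*0.000000 + (1-p)*0.000000] = 0.000000; exercise = 0.000000; V(3,3) = max -> 0.000000
  V(2,0) = exp(-r*dt) * [p*94.240861 + (1-p)*21.164177] = 52.754797; exercise = 48.192172; V(2,0) = max -> 52.754797
  V(2,1) = exp(-r*dt) * [p*21.164177 + (1-p)*0.000000] = 9.294505; exercise = 0.000000; V(2,1) = max -> 9.294505
  V(2,2) = exp(-r*dt) * [p*0.000000 + (1-p)*0.000000] = 0.000000; exercise = 0.000000; V(2,2) = max -> 0.000000
  V(1,0) = exp(-r*dt) * [p*52.754797 + (1-p)*9.294505] = 28.160207; exercise = 16.536020; V(1,0) = max -> 28.160207
  V(1,1) = exp(-r*dt) * [p*9.294505 + (1-p)*0.000000] = 4.081795; exercise = 0.000000; V(1,1) = max -> 4.081795
  V(0,0) = exp(-r*dt) * [p*28.160207 + (1-p)*4.081795] = 14.559325; exercise = 0.000000; V(0,0) = max -> 14.559325

Answer: Price = V(0,0) = 14.5593


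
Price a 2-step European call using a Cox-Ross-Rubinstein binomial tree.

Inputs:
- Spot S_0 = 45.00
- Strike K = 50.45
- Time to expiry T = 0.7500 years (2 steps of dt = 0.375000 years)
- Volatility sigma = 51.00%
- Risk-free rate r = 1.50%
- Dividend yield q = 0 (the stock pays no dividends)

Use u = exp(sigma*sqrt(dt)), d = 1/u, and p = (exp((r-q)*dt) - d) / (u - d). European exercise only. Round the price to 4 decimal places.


Answer: Price = V(0,0) = 6.1823

Derivation:
dt = T/N = 0.375000
u = exp(sigma*sqrt(dt)) = 1.366578; d = 1/u = 0.731755
p = (exp((r-q)*dt) - d) / (u - d) = 0.431437
Discount per step: exp(-r*dt) = 0.994391
Stock lattice S(k, i) with i counting down-moves:
  k=0: S(0,0) = 45.0000
  k=1: S(1,0) = 61.4960; S(1,1) = 32.9290
  k=2: S(2,0) = 84.0391; S(2,1) = 45.0000; S(2,2) = 24.0959
Terminal payoffs V(N, i) = max(S_T - K, 0):
  V(2,0) = 33.589117; V(2,1) = 0.000000; V(2,2) = 0.000000
Backward induction: V(k, i) = exp(-r*dt) * [p * V(k+1, i) + (1-p) * V(k+1, i+1)].
  V(1,0) = exp(-r*dt) * [p*33.589117 + (1-p)*0.000000] = 14.410292
  V(1,1) = exp(-r*dt) * [p*0.000000 + (1-p)*0.000000] = 0.000000
  V(0,0) = exp(-r*dt) * [p*14.410292 + (1-p)*0.000000] = 6.182256


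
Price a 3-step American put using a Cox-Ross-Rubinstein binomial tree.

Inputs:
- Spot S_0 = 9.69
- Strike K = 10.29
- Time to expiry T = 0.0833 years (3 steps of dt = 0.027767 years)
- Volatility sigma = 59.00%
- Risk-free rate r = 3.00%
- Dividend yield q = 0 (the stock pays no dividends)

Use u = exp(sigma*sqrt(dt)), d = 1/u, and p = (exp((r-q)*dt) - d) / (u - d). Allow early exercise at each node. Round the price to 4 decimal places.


dt = T/N = 0.027767
u = exp(sigma*sqrt(dt)) = 1.103309; d = 1/u = 0.906365
p = (exp((r-q)*dt) - d) / (u - d) = 0.479673
Discount per step: exp(-r*dt) = 0.999167
Stock lattice S(k, i) with i counting down-moves:
  k=0: S(0,0) = 9.6900
  k=1: S(1,0) = 10.6911; S(1,1) = 8.7827
  k=2: S(2,0) = 11.7955; S(2,1) = 9.6900; S(2,2) = 7.9603
  k=3: S(3,0) = 13.0141; S(3,1) = 10.6911; S(3,2) = 8.7827; S(3,3) = 7.2149
Terminal payoffs V(N, i) = max(K - S_T, 0):
  V(3,0) = 0.000000; V(3,1) = 0.000000; V(3,2) = 1.507327; V(3,3) = 3.075063
Backward induction: V(k, i) = exp(-r*dt) * [p * V(k+1, i) + (1-p) * V(k+1, i+1)]; then take max(V_cont, immediate exercise) for American.
  V(2,0) = exp(-r*dt) * [p*0.000000 + (1-p)*0.000000] = 0.000000; exercise = 0.000000; V(2,0) = max -> 0.000000
  V(2,1) = exp(-r*dt) * [p*0.000000 + (1-p)*1.507327] = 0.783650; exercise = 0.600000; V(2,1) = max -> 0.783650
  V(2,2) = exp(-r*dt) * [p*1.507327 + (1-p)*3.075063] = 2.321129; exercise = 2.329697; V(2,2) = max -> 2.329697
  V(1,0) = exp(-r*dt) * [p*0.000000 + (1-p)*0.783650] = 0.407415; exercise = 0.000000; V(1,0) = max -> 0.407415
  V(1,1) = exp(-r*dt) * [p*0.783650 + (1-p)*2.329697] = 1.586778; exercise = 1.507327; V(1,1) = max -> 1.586778
  V(0,0) = exp(-r*dt) * [p*0.407415 + (1-p)*1.586778] = 1.020220; exercise = 0.600000; V(0,0) = max -> 1.020220

Answer: Price = V(0,0) = 1.0202


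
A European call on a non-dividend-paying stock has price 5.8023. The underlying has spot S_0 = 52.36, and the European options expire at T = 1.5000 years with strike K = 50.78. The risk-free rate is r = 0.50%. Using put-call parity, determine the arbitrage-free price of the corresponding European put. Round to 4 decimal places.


Put-call parity: C - P = S_0 * exp(-qT) - K * exp(-rT).
S_0 * exp(-qT) = 52.3600 * 1.00000000 = 52.36000000
K * exp(-rT) = 50.7800 * 0.99252805 = 50.40057462
P = C - S*exp(-qT) + K*exp(-rT)
P = 5.8023 - 52.36000000 + 50.40057462 = 3.8429

Answer: Put price = 3.8429


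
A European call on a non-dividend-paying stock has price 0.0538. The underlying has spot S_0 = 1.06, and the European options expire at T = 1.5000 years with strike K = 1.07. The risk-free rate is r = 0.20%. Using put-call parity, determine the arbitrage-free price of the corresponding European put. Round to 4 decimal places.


Answer: Put price = 0.0606

Derivation:
Put-call parity: C - P = S_0 * exp(-qT) - K * exp(-rT).
S_0 * exp(-qT) = 1.0600 * 1.00000000 = 1.06000000
K * exp(-rT) = 1.0700 * 0.99700450 = 1.06679481
P = C - S*exp(-qT) + K*exp(-rT)
P = 0.0538 - 1.06000000 + 1.06679481 = 0.0606


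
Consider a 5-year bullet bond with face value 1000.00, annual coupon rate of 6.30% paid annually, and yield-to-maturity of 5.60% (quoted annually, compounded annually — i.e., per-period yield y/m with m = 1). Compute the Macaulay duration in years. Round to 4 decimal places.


Coupon per period c = face * coupon_rate / m = 63.000000
Periods per year m = 1; per-period yield y/m = 0.056000
Number of cashflows N = 5
Cashflows (t years, CF_t, discount factor 1/(1+y/m)^(m*t), PV):
  t = 1.0000: CF_t = 63.000000, DF = 0.946970, PV = 59.659091
  t = 2.0000: CF_t = 63.000000, DF = 0.896752, PV = 56.495351
  t = 3.0000: CF_t = 63.000000, DF = 0.849197, PV = 53.499386
  t = 4.0000: CF_t = 63.000000, DF = 0.804163, PV = 50.662297
  t = 5.0000: CF_t = 1063.000000, DF = 0.761518, PV = 809.494074
Price P = sum_t PV_t = 1029.810198
Macaulay numerator sum_t t * PV_t:
  t * PV_t at t = 1.0000: 59.659091
  t * PV_t at t = 2.0000: 112.990702
  t * PV_t at t = 3.0000: 160.498157
  t * PV_t at t = 4.0000: 202.649188
  t * PV_t at t = 5.0000: 4047.470368
Macaulay duration D = (sum_t t * PV_t) / P = 4583.267506 / 1029.810198 = 4.450594

Answer: Macaulay duration = 4.4506 years


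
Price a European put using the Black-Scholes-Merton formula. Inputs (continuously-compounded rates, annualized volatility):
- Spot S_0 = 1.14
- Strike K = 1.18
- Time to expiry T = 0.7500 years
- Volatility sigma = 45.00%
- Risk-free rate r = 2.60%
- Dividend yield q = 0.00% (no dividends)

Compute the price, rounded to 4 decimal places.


Answer: Price = 0.1862

Derivation:
d1 = (ln(S/K) + (r - q + 0.5*sigma^2) * T) / (sigma * sqrt(T)) = 0.15640117
d2 = d1 - sigma * sqrt(T) = -0.23331026
exp(-rT) = 0.98068890; exp(-qT) = 1.00000000
P = K * exp(-rT) * N(-d2) - S_0 * exp(-qT) * N(-d1)
N(-d1) = 0.43785841; N(-d2) = 0.59223975
P = 1.1800 * 0.98068890 * 0.59223975 - 1.1400 * 1.00000000 * 0.43785841 = 0.1862


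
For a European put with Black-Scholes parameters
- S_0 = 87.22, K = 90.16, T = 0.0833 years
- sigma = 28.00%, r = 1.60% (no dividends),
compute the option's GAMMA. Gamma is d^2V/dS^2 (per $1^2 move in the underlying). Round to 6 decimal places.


d1 = -0.3533353935; d2 = -0.4341482638
phi(d1) = 0.3748004667; exp(-qT) = 1.0000000000; exp(-rT) = 0.9986680878
Gamma = exp(-qT) * phi(d1) / (S * sigma * sqrt(T)) = 1.0000000000 * 0.3748004667 / (87.2200 * 0.2800 * 0.2886173938) = 0.053175

Answer: Gamma = 0.053175


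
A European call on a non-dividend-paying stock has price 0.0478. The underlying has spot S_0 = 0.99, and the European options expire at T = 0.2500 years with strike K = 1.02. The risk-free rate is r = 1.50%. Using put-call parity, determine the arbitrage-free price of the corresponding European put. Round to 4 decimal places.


Put-call parity: C - P = S_0 * exp(-qT) - K * exp(-rT).
S_0 * exp(-qT) = 0.9900 * 1.00000000 = 0.99000000
K * exp(-rT) = 1.0200 * 0.99625702 = 1.01618216
P = C - S*exp(-qT) + K*exp(-rT)
P = 0.0478 - 0.99000000 + 1.01618216 = 0.0740

Answer: Put price = 0.0740


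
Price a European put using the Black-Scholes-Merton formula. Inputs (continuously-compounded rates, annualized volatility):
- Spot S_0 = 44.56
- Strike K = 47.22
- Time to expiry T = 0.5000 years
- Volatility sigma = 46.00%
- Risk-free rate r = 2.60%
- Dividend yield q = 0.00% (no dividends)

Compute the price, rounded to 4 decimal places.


d1 = (ln(S/K) + (r - q + 0.5*sigma^2) * T) / (sigma * sqrt(T)) = 0.02434619
d2 = d1 - sigma * sqrt(T) = -0.30092293
exp(-rT) = 0.98708414; exp(-qT) = 1.00000000
P = K * exp(-rT) * N(-d2) - S_0 * exp(-qT) * N(-d1)
N(-d1) = 0.49028823; N(-d2) = 0.61826337
P = 47.2200 * 0.98708414 * 0.61826337 - 44.5600 * 1.00000000 * 0.49028823 = 6.9701

Answer: Price = 6.9701


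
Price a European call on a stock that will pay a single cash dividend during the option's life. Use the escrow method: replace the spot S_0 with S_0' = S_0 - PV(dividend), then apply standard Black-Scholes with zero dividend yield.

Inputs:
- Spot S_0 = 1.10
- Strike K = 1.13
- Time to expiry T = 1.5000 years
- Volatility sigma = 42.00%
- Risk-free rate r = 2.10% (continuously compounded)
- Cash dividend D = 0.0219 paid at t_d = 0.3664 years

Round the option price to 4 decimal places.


Answer: Price = 0.2123

Derivation:
PV(D) = D * exp(-r * t_d) = 0.0219 * 0.99233513 = 0.02173214
S_0' = S_0 - PV(D) = 1.1000 - 0.02173214 = 1.07826786
d1 = (ln(S_0'/K) + (r + sigma^2/2)*T) / (sigma*sqrt(T)) = 0.22733265
d2 = d1 - sigma*sqrt(T) = -0.28706020
exp(-rT) = 0.96899096
N(d1) = 0.58991746; N(d2) = 0.38703311
C = S_0' * N(d1) - K * exp(-rT) * N(d2) = 1.07826786 * 0.58991746 - 1.1300 * 0.96899096 * 0.38703311 = 0.2123


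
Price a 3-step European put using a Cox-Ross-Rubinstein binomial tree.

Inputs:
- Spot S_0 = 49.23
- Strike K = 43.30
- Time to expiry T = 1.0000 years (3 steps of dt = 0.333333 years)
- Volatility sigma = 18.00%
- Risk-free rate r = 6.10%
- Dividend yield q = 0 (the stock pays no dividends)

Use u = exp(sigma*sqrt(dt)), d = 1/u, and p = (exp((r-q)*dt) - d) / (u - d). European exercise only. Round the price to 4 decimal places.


dt = T/N = 0.333333
u = exp(sigma*sqrt(dt)) = 1.109515; d = 1/u = 0.901295
p = (exp((r-q)*dt) - d) / (u - d) = 0.572695
Discount per step: exp(-r*dt) = 0.979872
Stock lattice S(k, i) with i counting down-moves:
  k=0: S(0,0) = 49.2300
  k=1: S(1,0) = 54.6214; S(1,1) = 44.3707
  k=2: S(2,0) = 60.6033; S(2,1) = 49.2300; S(2,2) = 39.9911
  k=3: S(3,0) = 67.2403; S(3,1) = 54.6214; S(3,2) = 44.3707; S(3,3) = 36.0438
Terminal payoffs V(N, i) = max(K - S_T, 0):
  V(3,0) = 0.000000; V(3,1) = 0.000000; V(3,2) = 0.000000; V(3,3) = 7.256229
Backward induction: V(k, i) = exp(-r*dt) * [p * V(k+1, i) + (1-p) * V(k+1, i+1)].
  V(2,0) = exp(-r*dt) * [p*0.000000 + (1-p)*0.000000] = 0.000000
  V(2,1) = exp(-r*dt) * [p*0.000000 + (1-p)*0.000000] = 0.000000
  V(2,2) = exp(-r*dt) * [p*0.000000 + (1-p)*7.256229] = 3.038213
  V(1,0) = exp(-r*dt) * [p*0.000000 + (1-p)*0.000000] = 0.000000
  V(1,1) = exp(-r*dt) * [p*0.000000 + (1-p)*3.038213] = 1.272112
  V(0,0) = exp(-r*dt) * [p*0.000000 + (1-p)*1.272112] = 0.532639

Answer: Price = V(0,0) = 0.5326


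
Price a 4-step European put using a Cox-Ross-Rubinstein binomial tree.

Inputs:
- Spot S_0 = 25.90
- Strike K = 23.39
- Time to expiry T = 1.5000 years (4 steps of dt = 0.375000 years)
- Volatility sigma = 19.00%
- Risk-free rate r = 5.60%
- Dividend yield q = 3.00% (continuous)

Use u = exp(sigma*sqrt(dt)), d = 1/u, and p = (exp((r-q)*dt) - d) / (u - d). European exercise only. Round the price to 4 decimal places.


Answer: Price = V(0,0) = 0.9937

Derivation:
dt = T/N = 0.375000
u = exp(sigma*sqrt(dt)) = 1.123390; d = 1/u = 0.890163
p = (exp((r-q)*dt) - d) / (u - d) = 0.512954
Discount per step: exp(-r*dt) = 0.979219
Stock lattice S(k, i) with i counting down-moves:
  k=0: S(0,0) = 25.9000
  k=1: S(1,0) = 29.0958; S(1,1) = 23.0552
  k=2: S(2,0) = 32.6859; S(2,1) = 25.9000; S(2,2) = 20.5229
  k=3: S(3,0) = 36.7190; S(3,1) = 29.0958; S(3,2) = 23.0552; S(3,3) = 18.2687
  k=4: S(4,0) = 41.2498; S(4,1) = 32.6859; S(4,2) = 25.9000; S(4,3) = 20.5229; S(4,4) = 16.2621
Terminal payoffs V(N, i) = max(K - S_T, 0):
  V(4,0) = 0.000000; V(4,1) = 0.000000; V(4,2) = 0.000000; V(4,3) = 2.867098; V(4,4) = 7.127857
Backward induction: V(k, i) = exp(-r*dt) * [p * V(k+1, i) + (1-p) * V(k+1, i+1)].
  V(3,0) = exp(-r*dt) * [p*0.000000 + (1-p)*0.000000] = 0.000000
  V(3,1) = exp(-r*dt) * [p*0.000000 + (1-p)*0.000000] = 0.000000
  V(3,2) = exp(-r*dt) * [p*0.000000 + (1-p)*2.867098] = 1.367389
  V(3,3) = exp(-r*dt) * [p*2.867098 + (1-p)*7.127857] = 4.839576
  V(2,0) = exp(-r*dt) * [p*0.000000 + (1-p)*0.000000] = 0.000000
  V(2,1) = exp(-r*dt) * [p*0.000000 + (1-p)*1.367389] = 0.652141
  V(2,2) = exp(-r*dt) * [p*1.367389 + (1-p)*4.839576] = 2.994944
  V(1,0) = exp(-r*dt) * [p*0.000000 + (1-p)*0.652141] = 0.311022
  V(1,1) = exp(-r*dt) * [p*0.652141 + (1-p)*2.994944] = 1.755929
  V(0,0) = exp(-r*dt) * [p*0.311022 + (1-p)*1.755929] = 0.993670


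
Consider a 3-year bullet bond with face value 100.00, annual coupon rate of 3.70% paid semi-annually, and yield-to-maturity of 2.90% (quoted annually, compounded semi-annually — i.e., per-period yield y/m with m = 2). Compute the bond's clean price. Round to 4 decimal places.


Coupon per period c = face * coupon_rate / m = 1.850000
Periods per year m = 2; per-period yield y/m = 0.014500
Number of cashflows N = 6
Cashflows (t years, CF_t, discount factor 1/(1+y/m)^(m*t), PV):
  t = 0.5000: CF_t = 1.850000, DF = 0.985707, PV = 1.823558
  t = 1.0000: CF_t = 1.850000, DF = 0.971619, PV = 1.797495
  t = 1.5000: CF_t = 1.850000, DF = 0.957732, PV = 1.771804
  t = 2.0000: CF_t = 1.850000, DF = 0.944043, PV = 1.746480
  t = 2.5000: CF_t = 1.850000, DF = 0.930550, PV = 1.721518
  t = 3.0000: CF_t = 101.850000, DF = 0.917250, PV = 93.421906
Price P = sum_t PV_t = 102.282760

Answer: Price = 102.2828


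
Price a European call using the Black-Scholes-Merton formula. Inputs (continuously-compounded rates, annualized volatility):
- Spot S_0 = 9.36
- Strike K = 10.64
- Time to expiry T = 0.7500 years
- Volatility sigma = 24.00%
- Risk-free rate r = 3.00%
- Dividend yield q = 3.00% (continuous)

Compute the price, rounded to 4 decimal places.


Answer: Price = 0.3319

Derivation:
d1 = (ln(S/K) + (r - q + 0.5*sigma^2) * T) / (sigma * sqrt(T)) = -0.51276014
d2 = d1 - sigma * sqrt(T) = -0.72060624
exp(-rT) = 0.97775124; exp(-qT) = 0.97775124
C = S_0 * exp(-qT) * N(d1) - K * exp(-rT) * N(d2)
N(d1) = 0.30405956; N(d2) = 0.23557591
C = 9.3600 * 0.97775124 * 0.30405956 - 10.6400 * 0.97775124 * 0.23557591 = 0.3319


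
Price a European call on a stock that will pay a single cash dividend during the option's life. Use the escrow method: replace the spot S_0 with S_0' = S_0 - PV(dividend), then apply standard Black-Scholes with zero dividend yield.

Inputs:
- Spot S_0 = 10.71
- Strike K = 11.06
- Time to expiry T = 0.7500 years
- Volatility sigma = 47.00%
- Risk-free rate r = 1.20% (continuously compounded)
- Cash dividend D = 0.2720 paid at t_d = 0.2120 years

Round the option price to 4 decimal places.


PV(D) = D * exp(-r * t_d) = 0.2720 * 0.99745923 = 0.27130891
S_0' = S_0 - PV(D) = 10.7100 - 0.27130891 = 10.43869109
d1 = (ln(S_0'/K) + (r + sigma^2/2)*T) / (sigma*sqrt(T)) = 0.08358485
d2 = d1 - sigma*sqrt(T) = -0.32344709
exp(-rT) = 0.99104038
N(d1) = 0.53330674; N(d2) = 0.37317834
C = S_0' * N(d1) - K * exp(-rT) * N(d2) = 10.43869109 * 0.53330674 - 11.0600 * 0.99104038 * 0.37317834 = 1.4767

Answer: Price = 1.4767


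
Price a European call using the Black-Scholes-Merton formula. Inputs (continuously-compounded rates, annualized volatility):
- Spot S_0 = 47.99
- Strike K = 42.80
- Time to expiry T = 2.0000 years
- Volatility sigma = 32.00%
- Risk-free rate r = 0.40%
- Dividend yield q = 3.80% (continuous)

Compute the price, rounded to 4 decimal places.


Answer: Price = 8.8311

Derivation:
d1 = (ln(S/K) + (r - q + 0.5*sigma^2) * T) / (sigma * sqrt(T)) = 0.32892520
d2 = d1 - sigma * sqrt(T) = -0.12362314
exp(-rT) = 0.99203191; exp(-qT) = 0.92681621
C = S_0 * exp(-qT) * N(d1) - K * exp(-rT) * N(d2)
N(d1) = 0.62889389; N(d2) = 0.45080684
C = 47.9900 * 0.92681621 * 0.62889389 - 42.8000 * 0.99203191 * 0.45080684 = 8.8311


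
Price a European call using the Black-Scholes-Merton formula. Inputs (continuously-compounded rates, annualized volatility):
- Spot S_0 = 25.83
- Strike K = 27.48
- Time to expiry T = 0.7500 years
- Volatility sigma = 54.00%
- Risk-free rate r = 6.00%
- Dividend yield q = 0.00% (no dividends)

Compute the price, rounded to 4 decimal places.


d1 = (ln(S/K) + (r - q + 0.5*sigma^2) * T) / (sigma * sqrt(T)) = 0.19764226
d2 = d1 - sigma * sqrt(T) = -0.27001145
exp(-rT) = 0.95599748; exp(-qT) = 1.00000000
C = S_0 * exp(-qT) * N(d1) - K * exp(-rT) * N(d2)
N(d1) = 0.57833752; N(d2) = 0.39357572
C = 25.8300 * 1.00000000 * 0.57833752 - 27.4800 * 0.95599748 * 0.39357572 = 4.5989

Answer: Price = 4.5989


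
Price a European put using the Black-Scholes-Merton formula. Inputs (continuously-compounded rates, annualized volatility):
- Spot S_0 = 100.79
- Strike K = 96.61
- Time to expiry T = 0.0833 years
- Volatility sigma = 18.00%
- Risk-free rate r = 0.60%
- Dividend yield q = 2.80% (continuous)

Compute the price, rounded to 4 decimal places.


Answer: Price = 0.6372

Derivation:
d1 = (ln(S/K) + (r - q + 0.5*sigma^2) * T) / (sigma * sqrt(T)) = 0.80602189
d2 = d1 - sigma * sqrt(T) = 0.75407076
exp(-rT) = 0.99950032; exp(-qT) = 0.99767032
P = K * exp(-rT) * N(-d2) - S_0 * exp(-qT) * N(-d1)
N(-d1) = 0.21011511; N(-d2) = 0.22540337
P = 96.6100 * 0.99950032 * 0.22540337 - 100.7900 * 0.99767032 * 0.21011511 = 0.6372


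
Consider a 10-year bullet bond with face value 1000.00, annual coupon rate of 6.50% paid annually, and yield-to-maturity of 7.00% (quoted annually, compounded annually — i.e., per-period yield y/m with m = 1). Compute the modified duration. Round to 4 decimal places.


Coupon per period c = face * coupon_rate / m = 65.000000
Periods per year m = 1; per-period yield y/m = 0.070000
Number of cashflows N = 10
Cashflows (t years, CF_t, discount factor 1/(1+y/m)^(m*t), PV):
  t = 1.0000: CF_t = 65.000000, DF = 0.934579, PV = 60.747664
  t = 2.0000: CF_t = 65.000000, DF = 0.873439, PV = 56.773517
  t = 3.0000: CF_t = 65.000000, DF = 0.816298, PV = 53.059362
  t = 4.0000: CF_t = 65.000000, DF = 0.762895, PV = 49.588189
  t = 5.0000: CF_t = 65.000000, DF = 0.712986, PV = 46.344102
  t = 6.0000: CF_t = 65.000000, DF = 0.666342, PV = 43.312245
  t = 7.0000: CF_t = 65.000000, DF = 0.622750, PV = 40.478733
  t = 8.0000: CF_t = 65.000000, DF = 0.582009, PV = 37.830592
  t = 9.0000: CF_t = 65.000000, DF = 0.543934, PV = 35.355693
  t = 10.0000: CF_t = 1065.000000, DF = 0.508349, PV = 541.391996
Price P = sum_t PV_t = 964.882092
First compute Macaulay numerator sum_t t * PV_t:
  t * PV_t at t = 1.0000: 60.747664
  t * PV_t at t = 2.0000: 113.547035
  t * PV_t at t = 3.0000: 159.178086
  t * PV_t at t = 4.0000: 198.352755
  t * PV_t at t = 5.0000: 231.720508
  t * PV_t at t = 6.0000: 259.873467
  t * PV_t at t = 7.0000: 283.351133
  t * PV_t at t = 8.0000: 302.644734
  t * PV_t at t = 9.0000: 318.201239
  t * PV_t at t = 10.0000: 5413.919961
Macaulay duration D = 7341.536583 / 964.882092 = 7.608740
Modified duration = D / (1 + y/m) = 7.608740 / (1 + 0.070000) = 7.110972

Answer: Modified duration = 7.1110


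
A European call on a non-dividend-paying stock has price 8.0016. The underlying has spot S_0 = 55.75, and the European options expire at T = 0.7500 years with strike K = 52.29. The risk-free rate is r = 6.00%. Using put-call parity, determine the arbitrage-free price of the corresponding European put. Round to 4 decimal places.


Put-call parity: C - P = S_0 * exp(-qT) - K * exp(-rT).
S_0 * exp(-qT) = 55.7500 * 1.00000000 = 55.75000000
K * exp(-rT) = 52.2900 * 0.95599748 = 49.98910833
P = C - S*exp(-qT) + K*exp(-rT)
P = 8.0016 - 55.75000000 + 49.98910833 = 2.2407

Answer: Put price = 2.2407


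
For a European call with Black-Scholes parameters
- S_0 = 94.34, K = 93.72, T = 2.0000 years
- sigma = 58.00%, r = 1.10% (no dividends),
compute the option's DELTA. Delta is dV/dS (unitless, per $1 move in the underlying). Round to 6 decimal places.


d1 = 0.4449818880; d2 = -0.3752619781
phi(d1) = 0.3613374569; exp(-qT) = 1.0000000000; exp(-rT) = 0.9782402351
N(d1) = 0.6718335784
Delta = exp(-qT) * N(d1) = 1.0000000000 * 0.6718335784 = 0.671834

Answer: Delta = 0.671834


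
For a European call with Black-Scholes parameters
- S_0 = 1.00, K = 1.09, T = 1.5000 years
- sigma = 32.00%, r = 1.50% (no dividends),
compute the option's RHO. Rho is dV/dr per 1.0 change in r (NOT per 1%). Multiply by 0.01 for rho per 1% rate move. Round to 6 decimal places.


Answer: Rho = 0.575518

Derivation:
d1 = 0.0334822380; d2 = -0.3584361209
phi(d1) = 0.3987187239; exp(-qT) = 1.0000000000; exp(-rT) = 0.9777512372
N(d2) = 0.3600084822
Rho = K*T*exp(-rT)*N(d2) = 1.0900 * 1.5000 * 0.9777512372 * 0.3600084822 = 0.575518


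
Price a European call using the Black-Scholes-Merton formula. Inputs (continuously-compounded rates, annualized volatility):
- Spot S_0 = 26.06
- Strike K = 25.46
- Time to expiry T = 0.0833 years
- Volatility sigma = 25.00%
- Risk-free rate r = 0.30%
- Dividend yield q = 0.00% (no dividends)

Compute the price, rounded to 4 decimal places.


d1 = (ln(S/K) + (r - q + 0.5*sigma^2) * T) / (sigma * sqrt(T)) = 0.36236213
d2 = d1 - sigma * sqrt(T) = 0.29020778
exp(-rT) = 0.99975013; exp(-qT) = 1.00000000
C = S_0 * exp(-qT) * N(d1) - K * exp(-rT) * N(d2)
N(d1) = 0.64145928; N(d2) = 0.61417136
C = 26.0600 * 1.00000000 * 0.64145928 - 25.4600 * 0.99975013 * 0.61417136 = 1.0835

Answer: Price = 1.0835


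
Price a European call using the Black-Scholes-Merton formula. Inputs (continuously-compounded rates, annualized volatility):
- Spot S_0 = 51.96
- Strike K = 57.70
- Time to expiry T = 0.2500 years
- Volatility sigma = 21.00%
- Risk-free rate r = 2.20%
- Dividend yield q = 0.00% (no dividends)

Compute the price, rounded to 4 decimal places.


Answer: Price = 0.5289

Derivation:
d1 = (ln(S/K) + (r - q + 0.5*sigma^2) * T) / (sigma * sqrt(T)) = -0.89305221
d2 = d1 - sigma * sqrt(T) = -0.99805221
exp(-rT) = 0.99451510; exp(-qT) = 1.00000000
C = S_0 * exp(-qT) * N(d1) - K * exp(-rT) * N(d2)
N(d1) = 0.18591461; N(d2) = 0.15912702
C = 51.9600 * 1.00000000 * 0.18591461 - 57.7000 * 0.99451510 * 0.15912702 = 0.5289


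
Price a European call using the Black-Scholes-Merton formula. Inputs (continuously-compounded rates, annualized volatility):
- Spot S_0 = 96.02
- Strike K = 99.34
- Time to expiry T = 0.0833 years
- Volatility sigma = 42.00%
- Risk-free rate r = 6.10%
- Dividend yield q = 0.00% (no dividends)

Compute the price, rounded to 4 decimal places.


d1 = (ln(S/K) + (r - q + 0.5*sigma^2) * T) / (sigma * sqrt(T)) = -0.17788789
d2 = d1 - sigma * sqrt(T) = -0.29910720
exp(-rT) = 0.99493159; exp(-qT) = 1.00000000
C = S_0 * exp(-qT) * N(d1) - K * exp(-rT) * N(d2)
N(d1) = 0.42940551; N(d2) = 0.38242913
C = 96.0200 * 1.00000000 * 0.42940551 - 99.3400 * 0.99493159 * 0.38242913 = 3.4336

Answer: Price = 3.4336


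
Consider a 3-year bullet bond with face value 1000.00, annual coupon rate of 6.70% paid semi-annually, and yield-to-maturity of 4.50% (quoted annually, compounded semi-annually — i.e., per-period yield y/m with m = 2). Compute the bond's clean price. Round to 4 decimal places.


Coupon per period c = face * coupon_rate / m = 33.500000
Periods per year m = 2; per-period yield y/m = 0.022500
Number of cashflows N = 6
Cashflows (t years, CF_t, discount factor 1/(1+y/m)^(m*t), PV):
  t = 0.5000: CF_t = 33.500000, DF = 0.977995, PV = 32.762836
  t = 1.0000: CF_t = 33.500000, DF = 0.956474, PV = 32.041894
  t = 1.5000: CF_t = 33.500000, DF = 0.935427, PV = 31.336815
  t = 2.0000: CF_t = 33.500000, DF = 0.914843, PV = 30.647252
  t = 2.5000: CF_t = 33.500000, DF = 0.894712, PV = 29.972863
  t = 3.0000: CF_t = 1033.500000, DF = 0.875024, PV = 904.337585
Price P = sum_t PV_t = 1061.099245

Answer: Price = 1061.0992


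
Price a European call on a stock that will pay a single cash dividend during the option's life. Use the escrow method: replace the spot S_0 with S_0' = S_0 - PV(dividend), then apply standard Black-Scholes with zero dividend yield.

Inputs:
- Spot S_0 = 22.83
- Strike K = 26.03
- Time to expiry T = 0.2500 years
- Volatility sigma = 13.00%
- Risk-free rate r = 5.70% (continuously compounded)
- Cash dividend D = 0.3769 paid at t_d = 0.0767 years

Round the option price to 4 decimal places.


PV(D) = D * exp(-r * t_d) = 0.3769 * 0.99563764 = 0.37525583
S_0' = S_0 - PV(D) = 22.8300 - 0.37525583 = 22.45474417
d1 = (ln(S_0'/K) + (r + sigma^2/2)*T) / (sigma*sqrt(T)) = -2.02131239
d2 = d1 - sigma*sqrt(T) = -2.08631239
exp(-rT) = 0.98585105
N(d1) = 0.02162372; N(d2) = 0.01847517
C = S_0' * N(d1) - K * exp(-rT) * N(d2) = 22.45474417 * 0.02162372 - 26.0300 * 0.98585105 * 0.01847517 = 0.0115

Answer: Price = 0.0115


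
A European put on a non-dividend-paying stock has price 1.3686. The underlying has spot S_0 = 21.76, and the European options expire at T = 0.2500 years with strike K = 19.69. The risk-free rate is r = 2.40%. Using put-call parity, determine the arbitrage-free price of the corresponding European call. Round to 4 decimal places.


Put-call parity: C - P = S_0 * exp(-qT) - K * exp(-rT).
S_0 * exp(-qT) = 21.7600 * 1.00000000 = 21.76000000
K * exp(-rT) = 19.6900 * 0.99401796 = 19.57221371
C = P + S*exp(-qT) - K*exp(-rT)
C = 1.3686 + 21.76000000 - 19.57221371 = 3.5564

Answer: Call price = 3.5564


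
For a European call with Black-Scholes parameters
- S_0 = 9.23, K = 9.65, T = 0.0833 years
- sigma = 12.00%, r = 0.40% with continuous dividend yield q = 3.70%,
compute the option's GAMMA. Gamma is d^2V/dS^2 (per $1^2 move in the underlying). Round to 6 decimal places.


Answer: Gamma = 0.502275

Derivation:
d1 = -1.3468813684; d2 = -1.3815154557
phi(d1) = 0.1610592058; exp(-qT) = 0.9969226448; exp(-rT) = 0.9996668555
Gamma = exp(-qT) * phi(d1) / (S * sigma * sqrt(T)) = 0.9969226448 * 0.1610592058 / (9.2300 * 0.1200 * 0.2886173938) = 0.502275


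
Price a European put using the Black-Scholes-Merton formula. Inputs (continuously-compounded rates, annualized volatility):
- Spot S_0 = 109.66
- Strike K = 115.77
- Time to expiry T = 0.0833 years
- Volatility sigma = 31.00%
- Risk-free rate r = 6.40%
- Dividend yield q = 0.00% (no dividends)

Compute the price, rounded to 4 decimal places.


Answer: Price = 7.3419

Derivation:
d1 = (ln(S/K) + (r - q + 0.5*sigma^2) * T) / (sigma * sqrt(T)) = -0.50169141
d2 = d1 - sigma * sqrt(T) = -0.59116281
exp(-rT) = 0.99468299; exp(-qT) = 1.00000000
P = K * exp(-rT) * N(-d2) - S_0 * exp(-qT) * N(-d1)
N(-d1) = 0.69205770; N(-d2) = 0.72279433
P = 115.7700 * 0.99468299 * 0.72279433 - 109.6600 * 1.00000000 * 0.69205770 = 7.3419


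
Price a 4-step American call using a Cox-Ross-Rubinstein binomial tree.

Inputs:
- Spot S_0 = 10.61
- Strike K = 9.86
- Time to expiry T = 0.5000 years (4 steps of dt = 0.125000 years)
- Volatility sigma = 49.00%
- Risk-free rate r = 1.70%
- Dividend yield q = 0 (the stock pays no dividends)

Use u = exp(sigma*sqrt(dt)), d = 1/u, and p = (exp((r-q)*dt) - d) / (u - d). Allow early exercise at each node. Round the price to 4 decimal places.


Answer: Price = V(0,0) = 1.8796

Derivation:
dt = T/N = 0.125000
u = exp(sigma*sqrt(dt)) = 1.189153; d = 1/u = 0.840935
p = (exp((r-q)*dt) - d) / (u - d) = 0.462907
Discount per step: exp(-r*dt) = 0.997877
Stock lattice S(k, i) with i counting down-moves:
  k=0: S(0,0) = 10.6100
  k=1: S(1,0) = 12.6169; S(1,1) = 8.9223
  k=2: S(2,0) = 15.0034; S(2,1) = 10.6100; S(2,2) = 7.5031
  k=3: S(3,0) = 17.8414; S(3,1) = 12.6169; S(3,2) = 8.9223; S(3,3) = 6.3096
  k=4: S(4,0) = 21.2161; S(4,1) = 15.0034; S(4,2) = 10.6100; S(4,3) = 7.5031; S(4,4) = 5.3060
Terminal payoffs V(N, i) = max(S_T - K, 0):
  V(4,0) = 11.356127; V(4,1) = 5.143437; V(4,2) = 0.750000; V(4,3) = 0.000000; V(4,4) = 0.000000
Backward induction: V(k, i) = exp(-r*dt) * [p * V(k+1, i) + (1-p) * V(k+1, i+1)]; then take max(V_cont, immediate exercise) for American.
  V(3,0) = exp(-r*dt) * [p*11.356127 + (1-p)*5.143437] = 8.002310; exercise = 7.981379; V(3,0) = max -> 8.002310
  V(3,1) = exp(-r*dt) * [p*5.143437 + (1-p)*0.750000] = 2.777842; exercise = 2.756912; V(3,1) = max -> 2.777842
  V(3,2) = exp(-r*dt) * [p*0.750000 + (1-p)*0.000000] = 0.346443; exercise = 0.000000; V(3,2) = max -> 0.346443
  V(3,3) = exp(-r*dt) * [p*0.000000 + (1-p)*0.000000] = 0.000000; exercise = 0.000000; V(3,3) = max -> 0.000000
  V(2,0) = exp(-r*dt) * [p*8.002310 + (1-p)*2.777842] = 5.185253; exercise = 5.143437; V(2,0) = max -> 5.185253
  V(2,1) = exp(-r*dt) * [p*2.777842 + (1-p)*0.346443] = 1.468829; exercise = 0.750000; V(2,1) = max -> 1.468829
  V(2,2) = exp(-r*dt) * [p*0.346443 + (1-p)*0.000000] = 0.160030; exercise = 0.000000; V(2,2) = max -> 0.160030
  V(1,0) = exp(-r*dt) * [p*5.185253 + (1-p)*1.468829] = 3.182417; exercise = 2.756912; V(1,0) = max -> 3.182417
  V(1,1) = exp(-r*dt) * [p*1.468829 + (1-p)*0.160030] = 0.764256; exercise = 0.000000; V(1,1) = max -> 0.764256
  V(0,0) = exp(-r*dt) * [p*3.182417 + (1-p)*0.764256] = 1.879640; exercise = 0.750000; V(0,0) = max -> 1.879640


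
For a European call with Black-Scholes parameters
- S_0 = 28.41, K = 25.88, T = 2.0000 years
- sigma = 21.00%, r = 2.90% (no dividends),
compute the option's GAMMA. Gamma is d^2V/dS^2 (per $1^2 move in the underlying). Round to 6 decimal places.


Answer: Gamma = 0.038083

Derivation:
d1 = 0.6578474541; d2 = 0.3608626060
phi(d1) = 0.3213192282; exp(-qT) = 1.0000000000; exp(-rT) = 0.9436499474
Gamma = exp(-qT) * phi(d1) / (S * sigma * sqrt(T)) = 1.0000000000 * 0.3213192282 / (28.4100 * 0.2100 * 1.4142135624) = 0.038083


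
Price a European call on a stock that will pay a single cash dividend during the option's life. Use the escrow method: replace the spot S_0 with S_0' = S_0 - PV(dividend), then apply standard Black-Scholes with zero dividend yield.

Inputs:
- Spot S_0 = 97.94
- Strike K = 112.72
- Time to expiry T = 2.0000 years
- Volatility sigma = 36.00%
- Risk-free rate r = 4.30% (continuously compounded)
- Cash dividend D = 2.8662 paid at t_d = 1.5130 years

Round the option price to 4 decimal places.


PV(D) = D * exp(-r * t_d) = 2.8662 * 0.93701218 = 2.68566430
S_0' = S_0 - PV(D) = 97.9400 - 2.68566430 = 95.25433570
d1 = (ln(S_0'/K) + (r + sigma^2/2)*T) / (sigma*sqrt(T)) = 0.09279532
d2 = d1 - sigma*sqrt(T) = -0.41632156
exp(-rT) = 0.91759423
N(d1) = 0.53696692; N(d2) = 0.33858736
C = S_0' * N(d1) - K * exp(-rT) * N(d2) = 95.25433570 * 0.53696692 - 112.7200 * 0.91759423 * 0.33858736 = 16.1279

Answer: Price = 16.1279


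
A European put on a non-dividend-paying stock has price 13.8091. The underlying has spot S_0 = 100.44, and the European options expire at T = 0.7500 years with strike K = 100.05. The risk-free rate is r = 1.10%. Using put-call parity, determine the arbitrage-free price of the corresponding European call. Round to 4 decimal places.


Put-call parity: C - P = S_0 * exp(-qT) - K * exp(-rT).
S_0 * exp(-qT) = 100.4400 * 1.00000000 = 100.44000000
K * exp(-rT) = 100.0500 * 0.99178394 = 99.22798298
C = P + S*exp(-qT) - K*exp(-rT)
C = 13.8091 + 100.44000000 - 99.22798298 = 15.0211

Answer: Call price = 15.0211


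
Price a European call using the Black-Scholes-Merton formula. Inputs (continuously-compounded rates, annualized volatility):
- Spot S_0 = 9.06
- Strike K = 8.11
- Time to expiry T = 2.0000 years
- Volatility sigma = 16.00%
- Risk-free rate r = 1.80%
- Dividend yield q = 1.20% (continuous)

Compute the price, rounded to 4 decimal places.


d1 = (ln(S/K) + (r - q + 0.5*sigma^2) * T) / (sigma * sqrt(T)) = 0.65571449
d2 = d1 - sigma * sqrt(T) = 0.42944032
exp(-rT) = 0.96464029; exp(-qT) = 0.97628571
C = S_0 * exp(-qT) * N(d1) - K * exp(-rT) * N(d2)
N(d1) = 0.74399608; N(d2) = 0.66619859
C = 9.0600 * 0.97628571 * 0.74399608 - 8.1100 * 0.96464029 * 0.66619859 = 1.3689

Answer: Price = 1.3689


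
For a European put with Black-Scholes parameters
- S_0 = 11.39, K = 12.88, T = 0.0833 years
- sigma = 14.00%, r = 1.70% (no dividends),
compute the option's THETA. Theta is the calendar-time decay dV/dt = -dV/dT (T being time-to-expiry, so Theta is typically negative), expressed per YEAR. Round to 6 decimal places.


d1 = -2.9873336469; d2 = -3.0277400820
phi(d1) = 0.0046031258; exp(-qT) = 1.0000000000; exp(-rT) = 0.9985849022
Theta = -S*exp(-qT)*phi(d1)*sigma/(2*sqrt(T)) + r*K*exp(-rT)*N(-d2) - q*S*exp(-qT)*N(-d1)
N(-d1) = 0.9985928880; N(-d2) = 0.9987680505; sqrt(T) = 0.2886173938
Term 1 = -11.3900 * 1.0000000000 * 0.0046031258 * 0.1400 / (2 * 0.2886173938) = -0.0127160465
Term 2 = 0.0170 * 12.8800 * 0.9985849022 * 0.9987680505 = 0.2183807842
Term 3 = 0 (no dividend yield, q = 0)
Theta = -0.0127160465 + (0.2183807842) + (0.0000000000) = 0.205665

Answer: Theta = 0.205665
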